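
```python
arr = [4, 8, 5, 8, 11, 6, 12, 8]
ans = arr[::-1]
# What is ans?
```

arr has length 8. The slice arr[::-1] selects indices [7, 6, 5, 4, 3, 2, 1, 0] (7->8, 6->12, 5->6, 4->11, 3->8, 2->5, 1->8, 0->4), giving [8, 12, 6, 11, 8, 5, 8, 4].

[8, 12, 6, 11, 8, 5, 8, 4]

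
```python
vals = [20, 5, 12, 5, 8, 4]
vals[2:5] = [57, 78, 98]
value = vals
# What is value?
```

vals starts as [20, 5, 12, 5, 8, 4] (length 6). The slice vals[2:5] covers indices [2, 3, 4] with values [12, 5, 8]. Replacing that slice with [57, 78, 98] (same length) produces [20, 5, 57, 78, 98, 4].

[20, 5, 57, 78, 98, 4]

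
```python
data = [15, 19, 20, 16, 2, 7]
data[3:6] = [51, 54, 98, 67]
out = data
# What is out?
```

data starts as [15, 19, 20, 16, 2, 7] (length 6). The slice data[3:6] covers indices [3, 4, 5] with values [16, 2, 7]. Replacing that slice with [51, 54, 98, 67] (different length) produces [15, 19, 20, 51, 54, 98, 67].

[15, 19, 20, 51, 54, 98, 67]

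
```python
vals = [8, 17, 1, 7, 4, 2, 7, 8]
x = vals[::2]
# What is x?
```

vals has length 8. The slice vals[::2] selects indices [0, 2, 4, 6] (0->8, 2->1, 4->4, 6->7), giving [8, 1, 4, 7].

[8, 1, 4, 7]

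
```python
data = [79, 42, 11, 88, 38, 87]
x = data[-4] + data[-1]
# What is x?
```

data has length 6. Negative index -4 maps to positive index 6 + (-4) = 2. data[2] = 11.
data has length 6. Negative index -1 maps to positive index 6 + (-1) = 5. data[5] = 87.
Sum: 11 + 87 = 98.

98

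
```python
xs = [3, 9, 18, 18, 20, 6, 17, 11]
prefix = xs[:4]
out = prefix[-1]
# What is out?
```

xs has length 8. The slice xs[:4] selects indices [0, 1, 2, 3] (0->3, 1->9, 2->18, 3->18), giving [3, 9, 18, 18]. So prefix = [3, 9, 18, 18]. Then prefix[-1] = 18.

18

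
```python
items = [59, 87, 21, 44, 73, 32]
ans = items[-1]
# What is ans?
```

items has length 6. Negative index -1 maps to positive index 6 + (-1) = 5. items[5] = 32.

32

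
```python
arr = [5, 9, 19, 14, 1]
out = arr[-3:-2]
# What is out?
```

arr has length 5. The slice arr[-3:-2] selects indices [2] (2->19), giving [19].

[19]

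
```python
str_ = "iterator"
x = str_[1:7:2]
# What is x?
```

str_ has length 8. The slice str_[1:7:2] selects indices [1, 3, 5] (1->'t', 3->'r', 5->'t'), giving 'trt'.

'trt'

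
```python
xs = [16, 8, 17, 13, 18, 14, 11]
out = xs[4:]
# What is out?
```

xs has length 7. The slice xs[4:] selects indices [4, 5, 6] (4->18, 5->14, 6->11), giving [18, 14, 11].

[18, 14, 11]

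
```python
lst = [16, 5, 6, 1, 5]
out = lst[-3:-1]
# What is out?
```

lst has length 5. The slice lst[-3:-1] selects indices [2, 3] (2->6, 3->1), giving [6, 1].

[6, 1]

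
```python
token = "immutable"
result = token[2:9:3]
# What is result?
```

token has length 9. The slice token[2:9:3] selects indices [2, 5, 8] (2->'m', 5->'a', 8->'e'), giving 'mae'.

'mae'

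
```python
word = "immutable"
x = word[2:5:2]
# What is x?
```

word has length 9. The slice word[2:5:2] selects indices [2, 4] (2->'m', 4->'t'), giving 'mt'.

'mt'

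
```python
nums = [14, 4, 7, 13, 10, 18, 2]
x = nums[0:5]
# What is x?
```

nums has length 7. The slice nums[0:5] selects indices [0, 1, 2, 3, 4] (0->14, 1->4, 2->7, 3->13, 4->10), giving [14, 4, 7, 13, 10].

[14, 4, 7, 13, 10]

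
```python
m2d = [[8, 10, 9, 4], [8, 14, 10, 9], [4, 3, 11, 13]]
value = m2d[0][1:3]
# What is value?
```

m2d[0] = [8, 10, 9, 4]. m2d[0] has length 4. The slice m2d[0][1:3] selects indices [1, 2] (1->10, 2->9), giving [10, 9].

[10, 9]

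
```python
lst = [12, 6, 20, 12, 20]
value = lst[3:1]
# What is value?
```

lst has length 5. The slice lst[3:1] resolves to an empty index range, so the result is [].

[]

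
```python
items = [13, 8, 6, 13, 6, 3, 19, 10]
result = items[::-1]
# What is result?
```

items has length 8. The slice items[::-1] selects indices [7, 6, 5, 4, 3, 2, 1, 0] (7->10, 6->19, 5->3, 4->6, 3->13, 2->6, 1->8, 0->13), giving [10, 19, 3, 6, 13, 6, 8, 13].

[10, 19, 3, 6, 13, 6, 8, 13]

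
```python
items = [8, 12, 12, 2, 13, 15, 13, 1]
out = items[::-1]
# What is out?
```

items has length 8. The slice items[::-1] selects indices [7, 6, 5, 4, 3, 2, 1, 0] (7->1, 6->13, 5->15, 4->13, 3->2, 2->12, 1->12, 0->8), giving [1, 13, 15, 13, 2, 12, 12, 8].

[1, 13, 15, 13, 2, 12, 12, 8]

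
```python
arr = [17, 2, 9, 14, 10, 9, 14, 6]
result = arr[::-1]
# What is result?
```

arr has length 8. The slice arr[::-1] selects indices [7, 6, 5, 4, 3, 2, 1, 0] (7->6, 6->14, 5->9, 4->10, 3->14, 2->9, 1->2, 0->17), giving [6, 14, 9, 10, 14, 9, 2, 17].

[6, 14, 9, 10, 14, 9, 2, 17]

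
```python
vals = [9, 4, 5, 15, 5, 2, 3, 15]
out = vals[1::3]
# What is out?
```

vals has length 8. The slice vals[1::3] selects indices [1, 4, 7] (1->4, 4->5, 7->15), giving [4, 5, 15].

[4, 5, 15]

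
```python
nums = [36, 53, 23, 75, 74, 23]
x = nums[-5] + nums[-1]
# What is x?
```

nums has length 6. Negative index -5 maps to positive index 6 + (-5) = 1. nums[1] = 53.
nums has length 6. Negative index -1 maps to positive index 6 + (-1) = 5. nums[5] = 23.
Sum: 53 + 23 = 76.

76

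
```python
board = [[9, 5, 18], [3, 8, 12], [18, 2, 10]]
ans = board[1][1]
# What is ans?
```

board[1] = [3, 8, 12]. Taking column 1 of that row yields 8.

8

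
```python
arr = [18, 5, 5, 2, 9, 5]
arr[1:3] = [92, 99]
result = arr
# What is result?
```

arr starts as [18, 5, 5, 2, 9, 5] (length 6). The slice arr[1:3] covers indices [1, 2] with values [5, 5]. Replacing that slice with [92, 99] (same length) produces [18, 92, 99, 2, 9, 5].

[18, 92, 99, 2, 9, 5]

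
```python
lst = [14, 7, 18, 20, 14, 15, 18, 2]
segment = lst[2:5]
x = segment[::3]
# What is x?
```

lst has length 8. The slice lst[2:5] selects indices [2, 3, 4] (2->18, 3->20, 4->14), giving [18, 20, 14]. So segment = [18, 20, 14]. segment has length 3. The slice segment[::3] selects indices [0] (0->18), giving [18].

[18]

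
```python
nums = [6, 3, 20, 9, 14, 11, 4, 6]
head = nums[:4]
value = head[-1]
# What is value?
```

nums has length 8. The slice nums[:4] selects indices [0, 1, 2, 3] (0->6, 1->3, 2->20, 3->9), giving [6, 3, 20, 9]. So head = [6, 3, 20, 9]. Then head[-1] = 9.

9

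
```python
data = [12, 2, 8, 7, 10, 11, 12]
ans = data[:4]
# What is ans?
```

data has length 7. The slice data[:4] selects indices [0, 1, 2, 3] (0->12, 1->2, 2->8, 3->7), giving [12, 2, 8, 7].

[12, 2, 8, 7]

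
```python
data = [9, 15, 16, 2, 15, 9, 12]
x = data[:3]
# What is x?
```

data has length 7. The slice data[:3] selects indices [0, 1, 2] (0->9, 1->15, 2->16), giving [9, 15, 16].

[9, 15, 16]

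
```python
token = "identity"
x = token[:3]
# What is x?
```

token has length 8. The slice token[:3] selects indices [0, 1, 2] (0->'i', 1->'d', 2->'e'), giving 'ide'.

'ide'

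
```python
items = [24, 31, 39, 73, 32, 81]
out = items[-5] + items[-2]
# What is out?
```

items has length 6. Negative index -5 maps to positive index 6 + (-5) = 1. items[1] = 31.
items has length 6. Negative index -2 maps to positive index 6 + (-2) = 4. items[4] = 32.
Sum: 31 + 32 = 63.

63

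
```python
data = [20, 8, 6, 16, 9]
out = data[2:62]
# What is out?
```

data has length 5. The slice data[2:62] selects indices [2, 3, 4] (2->6, 3->16, 4->9), giving [6, 16, 9].

[6, 16, 9]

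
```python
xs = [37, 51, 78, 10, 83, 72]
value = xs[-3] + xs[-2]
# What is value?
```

xs has length 6. Negative index -3 maps to positive index 6 + (-3) = 3. xs[3] = 10.
xs has length 6. Negative index -2 maps to positive index 6 + (-2) = 4. xs[4] = 83.
Sum: 10 + 83 = 93.

93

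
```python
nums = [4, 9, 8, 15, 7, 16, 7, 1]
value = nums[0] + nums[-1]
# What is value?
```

nums has length 8. nums[0] = 4.
nums has length 8. Negative index -1 maps to positive index 8 + (-1) = 7. nums[7] = 1.
Sum: 4 + 1 = 5.

5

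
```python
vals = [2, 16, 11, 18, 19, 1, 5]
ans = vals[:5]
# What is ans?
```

vals has length 7. The slice vals[:5] selects indices [0, 1, 2, 3, 4] (0->2, 1->16, 2->11, 3->18, 4->19), giving [2, 16, 11, 18, 19].

[2, 16, 11, 18, 19]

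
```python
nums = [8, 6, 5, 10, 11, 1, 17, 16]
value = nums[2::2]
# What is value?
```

nums has length 8. The slice nums[2::2] selects indices [2, 4, 6] (2->5, 4->11, 6->17), giving [5, 11, 17].

[5, 11, 17]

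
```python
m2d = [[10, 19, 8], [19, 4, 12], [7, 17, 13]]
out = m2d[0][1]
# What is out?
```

m2d[0] = [10, 19, 8]. Taking column 1 of that row yields 19.

19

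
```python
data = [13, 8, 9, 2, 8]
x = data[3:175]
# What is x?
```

data has length 5. The slice data[3:175] selects indices [3, 4] (3->2, 4->8), giving [2, 8].

[2, 8]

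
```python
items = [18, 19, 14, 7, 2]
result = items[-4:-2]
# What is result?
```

items has length 5. The slice items[-4:-2] selects indices [1, 2] (1->19, 2->14), giving [19, 14].

[19, 14]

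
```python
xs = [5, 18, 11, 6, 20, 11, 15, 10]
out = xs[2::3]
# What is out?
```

xs has length 8. The slice xs[2::3] selects indices [2, 5] (2->11, 5->11), giving [11, 11].

[11, 11]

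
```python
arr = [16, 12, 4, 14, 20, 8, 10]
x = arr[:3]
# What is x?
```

arr has length 7. The slice arr[:3] selects indices [0, 1, 2] (0->16, 1->12, 2->4), giving [16, 12, 4].

[16, 12, 4]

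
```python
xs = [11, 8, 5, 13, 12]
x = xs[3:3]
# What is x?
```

xs has length 5. The slice xs[3:3] resolves to an empty index range, so the result is [].

[]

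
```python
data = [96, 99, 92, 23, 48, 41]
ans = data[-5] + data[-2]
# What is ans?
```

data has length 6. Negative index -5 maps to positive index 6 + (-5) = 1. data[1] = 99.
data has length 6. Negative index -2 maps to positive index 6 + (-2) = 4. data[4] = 48.
Sum: 99 + 48 = 147.

147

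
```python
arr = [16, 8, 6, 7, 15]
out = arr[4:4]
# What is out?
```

arr has length 5. The slice arr[4:4] resolves to an empty index range, so the result is [].

[]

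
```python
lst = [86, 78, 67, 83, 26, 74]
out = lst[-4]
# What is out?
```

lst has length 6. Negative index -4 maps to positive index 6 + (-4) = 2. lst[2] = 67.

67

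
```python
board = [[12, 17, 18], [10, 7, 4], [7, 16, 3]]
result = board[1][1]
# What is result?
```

board[1] = [10, 7, 4]. Taking column 1 of that row yields 7.

7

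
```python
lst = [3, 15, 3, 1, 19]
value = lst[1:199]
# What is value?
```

lst has length 5. The slice lst[1:199] selects indices [1, 2, 3, 4] (1->15, 2->3, 3->1, 4->19), giving [15, 3, 1, 19].

[15, 3, 1, 19]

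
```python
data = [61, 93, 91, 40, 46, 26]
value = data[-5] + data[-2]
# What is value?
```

data has length 6. Negative index -5 maps to positive index 6 + (-5) = 1. data[1] = 93.
data has length 6. Negative index -2 maps to positive index 6 + (-2) = 4. data[4] = 46.
Sum: 93 + 46 = 139.

139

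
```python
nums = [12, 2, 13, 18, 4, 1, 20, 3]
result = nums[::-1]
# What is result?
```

nums has length 8. The slice nums[::-1] selects indices [7, 6, 5, 4, 3, 2, 1, 0] (7->3, 6->20, 5->1, 4->4, 3->18, 2->13, 1->2, 0->12), giving [3, 20, 1, 4, 18, 13, 2, 12].

[3, 20, 1, 4, 18, 13, 2, 12]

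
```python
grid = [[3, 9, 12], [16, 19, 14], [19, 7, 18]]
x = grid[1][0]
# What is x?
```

grid[1] = [16, 19, 14]. Taking column 0 of that row yields 16.

16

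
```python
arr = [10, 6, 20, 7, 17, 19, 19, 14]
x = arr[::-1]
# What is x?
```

arr has length 8. The slice arr[::-1] selects indices [7, 6, 5, 4, 3, 2, 1, 0] (7->14, 6->19, 5->19, 4->17, 3->7, 2->20, 1->6, 0->10), giving [14, 19, 19, 17, 7, 20, 6, 10].

[14, 19, 19, 17, 7, 20, 6, 10]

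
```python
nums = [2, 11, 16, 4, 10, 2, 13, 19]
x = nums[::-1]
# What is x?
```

nums has length 8. The slice nums[::-1] selects indices [7, 6, 5, 4, 3, 2, 1, 0] (7->19, 6->13, 5->2, 4->10, 3->4, 2->16, 1->11, 0->2), giving [19, 13, 2, 10, 4, 16, 11, 2].

[19, 13, 2, 10, 4, 16, 11, 2]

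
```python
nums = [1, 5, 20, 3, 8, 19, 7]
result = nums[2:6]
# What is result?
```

nums has length 7. The slice nums[2:6] selects indices [2, 3, 4, 5] (2->20, 3->3, 4->8, 5->19), giving [20, 3, 8, 19].

[20, 3, 8, 19]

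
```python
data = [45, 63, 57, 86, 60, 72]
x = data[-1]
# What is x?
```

data has length 6. Negative index -1 maps to positive index 6 + (-1) = 5. data[5] = 72.

72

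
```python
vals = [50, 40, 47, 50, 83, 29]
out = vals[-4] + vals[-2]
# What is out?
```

vals has length 6. Negative index -4 maps to positive index 6 + (-4) = 2. vals[2] = 47.
vals has length 6. Negative index -2 maps to positive index 6 + (-2) = 4. vals[4] = 83.
Sum: 47 + 83 = 130.

130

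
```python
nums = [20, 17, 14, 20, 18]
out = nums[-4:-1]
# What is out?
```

nums has length 5. The slice nums[-4:-1] selects indices [1, 2, 3] (1->17, 2->14, 3->20), giving [17, 14, 20].

[17, 14, 20]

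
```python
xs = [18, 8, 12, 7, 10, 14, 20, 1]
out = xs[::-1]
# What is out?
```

xs has length 8. The slice xs[::-1] selects indices [7, 6, 5, 4, 3, 2, 1, 0] (7->1, 6->20, 5->14, 4->10, 3->7, 2->12, 1->8, 0->18), giving [1, 20, 14, 10, 7, 12, 8, 18].

[1, 20, 14, 10, 7, 12, 8, 18]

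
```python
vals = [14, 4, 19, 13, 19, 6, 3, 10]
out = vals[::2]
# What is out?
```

vals has length 8. The slice vals[::2] selects indices [0, 2, 4, 6] (0->14, 2->19, 4->19, 6->3), giving [14, 19, 19, 3].

[14, 19, 19, 3]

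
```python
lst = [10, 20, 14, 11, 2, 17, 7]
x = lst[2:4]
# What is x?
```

lst has length 7. The slice lst[2:4] selects indices [2, 3] (2->14, 3->11), giving [14, 11].

[14, 11]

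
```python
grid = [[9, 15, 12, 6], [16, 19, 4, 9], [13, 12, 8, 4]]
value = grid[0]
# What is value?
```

grid has 3 rows. Row 0 is [9, 15, 12, 6].

[9, 15, 12, 6]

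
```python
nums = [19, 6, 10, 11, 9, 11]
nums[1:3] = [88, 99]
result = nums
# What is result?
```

nums starts as [19, 6, 10, 11, 9, 11] (length 6). The slice nums[1:3] covers indices [1, 2] with values [6, 10]. Replacing that slice with [88, 99] (same length) produces [19, 88, 99, 11, 9, 11].

[19, 88, 99, 11, 9, 11]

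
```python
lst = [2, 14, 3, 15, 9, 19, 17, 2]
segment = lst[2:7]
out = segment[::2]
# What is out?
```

lst has length 8. The slice lst[2:7] selects indices [2, 3, 4, 5, 6] (2->3, 3->15, 4->9, 5->19, 6->17), giving [3, 15, 9, 19, 17]. So segment = [3, 15, 9, 19, 17]. segment has length 5. The slice segment[::2] selects indices [0, 2, 4] (0->3, 2->9, 4->17), giving [3, 9, 17].

[3, 9, 17]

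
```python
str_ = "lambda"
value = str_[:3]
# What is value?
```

str_ has length 6. The slice str_[:3] selects indices [0, 1, 2] (0->'l', 1->'a', 2->'m'), giving 'lam'.

'lam'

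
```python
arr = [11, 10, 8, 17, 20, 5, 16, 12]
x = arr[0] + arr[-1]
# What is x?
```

arr has length 8. arr[0] = 11.
arr has length 8. Negative index -1 maps to positive index 8 + (-1) = 7. arr[7] = 12.
Sum: 11 + 12 = 23.

23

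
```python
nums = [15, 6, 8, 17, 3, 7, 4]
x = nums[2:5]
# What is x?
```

nums has length 7. The slice nums[2:5] selects indices [2, 3, 4] (2->8, 3->17, 4->3), giving [8, 17, 3].

[8, 17, 3]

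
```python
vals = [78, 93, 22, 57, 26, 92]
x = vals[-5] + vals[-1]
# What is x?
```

vals has length 6. Negative index -5 maps to positive index 6 + (-5) = 1. vals[1] = 93.
vals has length 6. Negative index -1 maps to positive index 6 + (-1) = 5. vals[5] = 92.
Sum: 93 + 92 = 185.

185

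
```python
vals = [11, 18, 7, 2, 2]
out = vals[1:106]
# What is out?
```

vals has length 5. The slice vals[1:106] selects indices [1, 2, 3, 4] (1->18, 2->7, 3->2, 4->2), giving [18, 7, 2, 2].

[18, 7, 2, 2]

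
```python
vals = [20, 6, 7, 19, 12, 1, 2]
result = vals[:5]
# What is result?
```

vals has length 7. The slice vals[:5] selects indices [0, 1, 2, 3, 4] (0->20, 1->6, 2->7, 3->19, 4->12), giving [20, 6, 7, 19, 12].

[20, 6, 7, 19, 12]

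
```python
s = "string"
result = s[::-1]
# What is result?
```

s has length 6. The slice s[::-1] selects indices [5, 4, 3, 2, 1, 0] (5->'g', 4->'n', 3->'i', 2->'r', 1->'t', 0->'s'), giving 'gnirts'.

'gnirts'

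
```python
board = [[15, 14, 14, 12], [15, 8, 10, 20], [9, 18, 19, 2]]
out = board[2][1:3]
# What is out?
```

board[2] = [9, 18, 19, 2]. board[2] has length 4. The slice board[2][1:3] selects indices [1, 2] (1->18, 2->19), giving [18, 19].

[18, 19]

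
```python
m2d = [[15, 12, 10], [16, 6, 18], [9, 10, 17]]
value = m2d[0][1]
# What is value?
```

m2d[0] = [15, 12, 10]. Taking column 1 of that row yields 12.

12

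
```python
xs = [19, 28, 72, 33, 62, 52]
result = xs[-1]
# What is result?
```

xs has length 6. Negative index -1 maps to positive index 6 + (-1) = 5. xs[5] = 52.

52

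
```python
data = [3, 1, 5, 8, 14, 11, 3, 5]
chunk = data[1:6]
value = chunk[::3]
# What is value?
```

data has length 8. The slice data[1:6] selects indices [1, 2, 3, 4, 5] (1->1, 2->5, 3->8, 4->14, 5->11), giving [1, 5, 8, 14, 11]. So chunk = [1, 5, 8, 14, 11]. chunk has length 5. The slice chunk[::3] selects indices [0, 3] (0->1, 3->14), giving [1, 14].

[1, 14]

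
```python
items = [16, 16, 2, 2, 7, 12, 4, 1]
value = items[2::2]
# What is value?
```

items has length 8. The slice items[2::2] selects indices [2, 4, 6] (2->2, 4->7, 6->4), giving [2, 7, 4].

[2, 7, 4]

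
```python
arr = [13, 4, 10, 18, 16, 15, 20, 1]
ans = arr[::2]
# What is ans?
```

arr has length 8. The slice arr[::2] selects indices [0, 2, 4, 6] (0->13, 2->10, 4->16, 6->20), giving [13, 10, 16, 20].

[13, 10, 16, 20]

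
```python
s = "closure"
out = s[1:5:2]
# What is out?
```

s has length 7. The slice s[1:5:2] selects indices [1, 3] (1->'l', 3->'s'), giving 'ls'.

'ls'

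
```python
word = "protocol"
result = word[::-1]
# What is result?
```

word has length 8. The slice word[::-1] selects indices [7, 6, 5, 4, 3, 2, 1, 0] (7->'l', 6->'o', 5->'c', 4->'o', 3->'t', 2->'o', 1->'r', 0->'p'), giving 'locotorp'.

'locotorp'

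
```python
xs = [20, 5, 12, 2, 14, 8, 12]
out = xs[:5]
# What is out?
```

xs has length 7. The slice xs[:5] selects indices [0, 1, 2, 3, 4] (0->20, 1->5, 2->12, 3->2, 4->14), giving [20, 5, 12, 2, 14].

[20, 5, 12, 2, 14]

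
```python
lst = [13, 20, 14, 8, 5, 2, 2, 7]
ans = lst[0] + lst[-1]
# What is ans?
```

lst has length 8. lst[0] = 13.
lst has length 8. Negative index -1 maps to positive index 8 + (-1) = 7. lst[7] = 7.
Sum: 13 + 7 = 20.

20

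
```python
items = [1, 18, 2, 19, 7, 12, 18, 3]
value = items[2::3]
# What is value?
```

items has length 8. The slice items[2::3] selects indices [2, 5] (2->2, 5->12), giving [2, 12].

[2, 12]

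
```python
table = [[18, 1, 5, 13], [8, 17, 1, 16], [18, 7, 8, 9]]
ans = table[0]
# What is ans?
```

table has 3 rows. Row 0 is [18, 1, 5, 13].

[18, 1, 5, 13]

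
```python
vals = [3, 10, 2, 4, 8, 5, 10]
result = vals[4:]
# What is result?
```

vals has length 7. The slice vals[4:] selects indices [4, 5, 6] (4->8, 5->5, 6->10), giving [8, 5, 10].

[8, 5, 10]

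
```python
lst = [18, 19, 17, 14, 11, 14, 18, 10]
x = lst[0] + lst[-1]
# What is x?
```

lst has length 8. lst[0] = 18.
lst has length 8. Negative index -1 maps to positive index 8 + (-1) = 7. lst[7] = 10.
Sum: 18 + 10 = 28.

28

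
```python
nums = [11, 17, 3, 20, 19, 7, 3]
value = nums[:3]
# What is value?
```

nums has length 7. The slice nums[:3] selects indices [0, 1, 2] (0->11, 1->17, 2->3), giving [11, 17, 3].

[11, 17, 3]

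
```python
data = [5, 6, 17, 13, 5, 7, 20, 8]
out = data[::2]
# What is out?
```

data has length 8. The slice data[::2] selects indices [0, 2, 4, 6] (0->5, 2->17, 4->5, 6->20), giving [5, 17, 5, 20].

[5, 17, 5, 20]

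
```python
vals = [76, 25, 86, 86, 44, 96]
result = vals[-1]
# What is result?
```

vals has length 6. Negative index -1 maps to positive index 6 + (-1) = 5. vals[5] = 96.

96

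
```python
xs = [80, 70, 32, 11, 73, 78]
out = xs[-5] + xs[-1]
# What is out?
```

xs has length 6. Negative index -5 maps to positive index 6 + (-5) = 1. xs[1] = 70.
xs has length 6. Negative index -1 maps to positive index 6 + (-1) = 5. xs[5] = 78.
Sum: 70 + 78 = 148.

148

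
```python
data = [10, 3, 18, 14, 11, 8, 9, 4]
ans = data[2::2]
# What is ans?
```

data has length 8. The slice data[2::2] selects indices [2, 4, 6] (2->18, 4->11, 6->9), giving [18, 11, 9].

[18, 11, 9]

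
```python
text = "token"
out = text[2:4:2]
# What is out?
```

text has length 5. The slice text[2:4:2] selects indices [2] (2->'k'), giving 'k'.

'k'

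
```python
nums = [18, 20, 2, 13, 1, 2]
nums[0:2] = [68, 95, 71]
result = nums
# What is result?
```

nums starts as [18, 20, 2, 13, 1, 2] (length 6). The slice nums[0:2] covers indices [0, 1] with values [18, 20]. Replacing that slice with [68, 95, 71] (different length) produces [68, 95, 71, 2, 13, 1, 2].

[68, 95, 71, 2, 13, 1, 2]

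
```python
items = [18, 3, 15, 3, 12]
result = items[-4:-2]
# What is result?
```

items has length 5. The slice items[-4:-2] selects indices [1, 2] (1->3, 2->15), giving [3, 15].

[3, 15]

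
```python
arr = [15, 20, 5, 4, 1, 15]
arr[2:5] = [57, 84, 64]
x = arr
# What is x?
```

arr starts as [15, 20, 5, 4, 1, 15] (length 6). The slice arr[2:5] covers indices [2, 3, 4] with values [5, 4, 1]. Replacing that slice with [57, 84, 64] (same length) produces [15, 20, 57, 84, 64, 15].

[15, 20, 57, 84, 64, 15]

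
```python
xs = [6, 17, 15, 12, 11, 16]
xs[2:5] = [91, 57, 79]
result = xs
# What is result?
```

xs starts as [6, 17, 15, 12, 11, 16] (length 6). The slice xs[2:5] covers indices [2, 3, 4] with values [15, 12, 11]. Replacing that slice with [91, 57, 79] (same length) produces [6, 17, 91, 57, 79, 16].

[6, 17, 91, 57, 79, 16]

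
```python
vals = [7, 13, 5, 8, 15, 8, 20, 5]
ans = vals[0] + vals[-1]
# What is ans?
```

vals has length 8. vals[0] = 7.
vals has length 8. Negative index -1 maps to positive index 8 + (-1) = 7. vals[7] = 5.
Sum: 7 + 5 = 12.

12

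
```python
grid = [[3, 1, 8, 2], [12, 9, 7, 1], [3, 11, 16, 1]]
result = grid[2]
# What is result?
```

grid has 3 rows. Row 2 is [3, 11, 16, 1].

[3, 11, 16, 1]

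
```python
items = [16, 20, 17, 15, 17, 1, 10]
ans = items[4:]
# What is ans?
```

items has length 7. The slice items[4:] selects indices [4, 5, 6] (4->17, 5->1, 6->10), giving [17, 1, 10].

[17, 1, 10]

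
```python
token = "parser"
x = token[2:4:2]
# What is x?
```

token has length 6. The slice token[2:4:2] selects indices [2] (2->'r'), giving 'r'.

'r'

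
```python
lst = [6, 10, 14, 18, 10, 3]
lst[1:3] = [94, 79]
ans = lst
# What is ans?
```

lst starts as [6, 10, 14, 18, 10, 3] (length 6). The slice lst[1:3] covers indices [1, 2] with values [10, 14]. Replacing that slice with [94, 79] (same length) produces [6, 94, 79, 18, 10, 3].

[6, 94, 79, 18, 10, 3]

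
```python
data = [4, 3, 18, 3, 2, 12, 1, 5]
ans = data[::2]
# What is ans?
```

data has length 8. The slice data[::2] selects indices [0, 2, 4, 6] (0->4, 2->18, 4->2, 6->1), giving [4, 18, 2, 1].

[4, 18, 2, 1]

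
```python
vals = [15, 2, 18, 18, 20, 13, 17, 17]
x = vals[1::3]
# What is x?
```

vals has length 8. The slice vals[1::3] selects indices [1, 4, 7] (1->2, 4->20, 7->17), giving [2, 20, 17].

[2, 20, 17]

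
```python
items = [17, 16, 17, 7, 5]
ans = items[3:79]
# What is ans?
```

items has length 5. The slice items[3:79] selects indices [3, 4] (3->7, 4->5), giving [7, 5].

[7, 5]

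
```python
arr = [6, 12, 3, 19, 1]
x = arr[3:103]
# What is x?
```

arr has length 5. The slice arr[3:103] selects indices [3, 4] (3->19, 4->1), giving [19, 1].

[19, 1]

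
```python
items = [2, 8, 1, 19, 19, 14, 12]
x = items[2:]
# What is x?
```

items has length 7. The slice items[2:] selects indices [2, 3, 4, 5, 6] (2->1, 3->19, 4->19, 5->14, 6->12), giving [1, 19, 19, 14, 12].

[1, 19, 19, 14, 12]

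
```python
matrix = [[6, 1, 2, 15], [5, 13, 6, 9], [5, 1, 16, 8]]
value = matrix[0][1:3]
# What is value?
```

matrix[0] = [6, 1, 2, 15]. matrix[0] has length 4. The slice matrix[0][1:3] selects indices [1, 2] (1->1, 2->2), giving [1, 2].

[1, 2]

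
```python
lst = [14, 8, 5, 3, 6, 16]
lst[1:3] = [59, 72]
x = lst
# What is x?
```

lst starts as [14, 8, 5, 3, 6, 16] (length 6). The slice lst[1:3] covers indices [1, 2] with values [8, 5]. Replacing that slice with [59, 72] (same length) produces [14, 59, 72, 3, 6, 16].

[14, 59, 72, 3, 6, 16]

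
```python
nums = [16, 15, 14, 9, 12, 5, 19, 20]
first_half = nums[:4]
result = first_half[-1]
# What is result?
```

nums has length 8. The slice nums[:4] selects indices [0, 1, 2, 3] (0->16, 1->15, 2->14, 3->9), giving [16, 15, 14, 9]. So first_half = [16, 15, 14, 9]. Then first_half[-1] = 9.

9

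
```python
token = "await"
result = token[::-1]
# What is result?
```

token has length 5. The slice token[::-1] selects indices [4, 3, 2, 1, 0] (4->'t', 3->'i', 2->'a', 1->'w', 0->'a'), giving 'tiawa'.

'tiawa'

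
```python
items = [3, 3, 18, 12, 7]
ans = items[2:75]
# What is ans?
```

items has length 5. The slice items[2:75] selects indices [2, 3, 4] (2->18, 3->12, 4->7), giving [18, 12, 7].

[18, 12, 7]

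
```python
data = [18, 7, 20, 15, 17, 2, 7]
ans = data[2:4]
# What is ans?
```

data has length 7. The slice data[2:4] selects indices [2, 3] (2->20, 3->15), giving [20, 15].

[20, 15]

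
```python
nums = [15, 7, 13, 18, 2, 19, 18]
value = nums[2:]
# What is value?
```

nums has length 7. The slice nums[2:] selects indices [2, 3, 4, 5, 6] (2->13, 3->18, 4->2, 5->19, 6->18), giving [13, 18, 2, 19, 18].

[13, 18, 2, 19, 18]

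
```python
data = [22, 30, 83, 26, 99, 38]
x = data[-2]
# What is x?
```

data has length 6. Negative index -2 maps to positive index 6 + (-2) = 4. data[4] = 99.

99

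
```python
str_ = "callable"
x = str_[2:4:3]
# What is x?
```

str_ has length 8. The slice str_[2:4:3] selects indices [2] (2->'l'), giving 'l'.

'l'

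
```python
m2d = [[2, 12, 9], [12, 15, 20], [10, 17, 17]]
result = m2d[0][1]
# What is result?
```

m2d[0] = [2, 12, 9]. Taking column 1 of that row yields 12.

12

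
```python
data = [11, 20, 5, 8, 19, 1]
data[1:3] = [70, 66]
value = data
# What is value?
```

data starts as [11, 20, 5, 8, 19, 1] (length 6). The slice data[1:3] covers indices [1, 2] with values [20, 5]. Replacing that slice with [70, 66] (same length) produces [11, 70, 66, 8, 19, 1].

[11, 70, 66, 8, 19, 1]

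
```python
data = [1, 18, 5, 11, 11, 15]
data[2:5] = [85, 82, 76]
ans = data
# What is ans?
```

data starts as [1, 18, 5, 11, 11, 15] (length 6). The slice data[2:5] covers indices [2, 3, 4] with values [5, 11, 11]. Replacing that slice with [85, 82, 76] (same length) produces [1, 18, 85, 82, 76, 15].

[1, 18, 85, 82, 76, 15]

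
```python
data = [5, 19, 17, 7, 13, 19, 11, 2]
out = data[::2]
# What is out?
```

data has length 8. The slice data[::2] selects indices [0, 2, 4, 6] (0->5, 2->17, 4->13, 6->11), giving [5, 17, 13, 11].

[5, 17, 13, 11]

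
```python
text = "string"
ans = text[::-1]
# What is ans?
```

text has length 6. The slice text[::-1] selects indices [5, 4, 3, 2, 1, 0] (5->'g', 4->'n', 3->'i', 2->'r', 1->'t', 0->'s'), giving 'gnirts'.

'gnirts'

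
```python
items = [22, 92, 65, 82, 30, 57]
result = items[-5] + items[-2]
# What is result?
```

items has length 6. Negative index -5 maps to positive index 6 + (-5) = 1. items[1] = 92.
items has length 6. Negative index -2 maps to positive index 6 + (-2) = 4. items[4] = 30.
Sum: 92 + 30 = 122.

122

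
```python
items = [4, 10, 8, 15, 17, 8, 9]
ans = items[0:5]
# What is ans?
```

items has length 7. The slice items[0:5] selects indices [0, 1, 2, 3, 4] (0->4, 1->10, 2->8, 3->15, 4->17), giving [4, 10, 8, 15, 17].

[4, 10, 8, 15, 17]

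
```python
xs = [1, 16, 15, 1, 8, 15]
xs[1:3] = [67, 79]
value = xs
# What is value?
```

xs starts as [1, 16, 15, 1, 8, 15] (length 6). The slice xs[1:3] covers indices [1, 2] with values [16, 15]. Replacing that slice with [67, 79] (same length) produces [1, 67, 79, 1, 8, 15].

[1, 67, 79, 1, 8, 15]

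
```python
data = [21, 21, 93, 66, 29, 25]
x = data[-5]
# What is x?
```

data has length 6. Negative index -5 maps to positive index 6 + (-5) = 1. data[1] = 21.

21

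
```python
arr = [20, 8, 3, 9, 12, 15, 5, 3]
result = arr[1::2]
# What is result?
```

arr has length 8. The slice arr[1::2] selects indices [1, 3, 5, 7] (1->8, 3->9, 5->15, 7->3), giving [8, 9, 15, 3].

[8, 9, 15, 3]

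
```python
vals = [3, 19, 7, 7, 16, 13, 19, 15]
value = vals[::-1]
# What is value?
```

vals has length 8. The slice vals[::-1] selects indices [7, 6, 5, 4, 3, 2, 1, 0] (7->15, 6->19, 5->13, 4->16, 3->7, 2->7, 1->19, 0->3), giving [15, 19, 13, 16, 7, 7, 19, 3].

[15, 19, 13, 16, 7, 7, 19, 3]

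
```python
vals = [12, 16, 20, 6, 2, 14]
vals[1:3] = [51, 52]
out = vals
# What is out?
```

vals starts as [12, 16, 20, 6, 2, 14] (length 6). The slice vals[1:3] covers indices [1, 2] with values [16, 20]. Replacing that slice with [51, 52] (same length) produces [12, 51, 52, 6, 2, 14].

[12, 51, 52, 6, 2, 14]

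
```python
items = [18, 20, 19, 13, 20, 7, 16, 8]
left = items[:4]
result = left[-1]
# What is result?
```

items has length 8. The slice items[:4] selects indices [0, 1, 2, 3] (0->18, 1->20, 2->19, 3->13), giving [18, 20, 19, 13]. So left = [18, 20, 19, 13]. Then left[-1] = 13.

13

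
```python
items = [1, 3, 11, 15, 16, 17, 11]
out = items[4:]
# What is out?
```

items has length 7. The slice items[4:] selects indices [4, 5, 6] (4->16, 5->17, 6->11), giving [16, 17, 11].

[16, 17, 11]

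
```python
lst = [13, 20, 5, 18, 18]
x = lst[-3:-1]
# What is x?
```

lst has length 5. The slice lst[-3:-1] selects indices [2, 3] (2->5, 3->18), giving [5, 18].

[5, 18]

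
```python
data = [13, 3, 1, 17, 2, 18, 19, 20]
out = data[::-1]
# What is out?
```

data has length 8. The slice data[::-1] selects indices [7, 6, 5, 4, 3, 2, 1, 0] (7->20, 6->19, 5->18, 4->2, 3->17, 2->1, 1->3, 0->13), giving [20, 19, 18, 2, 17, 1, 3, 13].

[20, 19, 18, 2, 17, 1, 3, 13]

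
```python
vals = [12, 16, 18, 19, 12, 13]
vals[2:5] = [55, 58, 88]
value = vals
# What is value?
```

vals starts as [12, 16, 18, 19, 12, 13] (length 6). The slice vals[2:5] covers indices [2, 3, 4] with values [18, 19, 12]. Replacing that slice with [55, 58, 88] (same length) produces [12, 16, 55, 58, 88, 13].

[12, 16, 55, 58, 88, 13]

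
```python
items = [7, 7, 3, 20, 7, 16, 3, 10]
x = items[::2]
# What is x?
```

items has length 8. The slice items[::2] selects indices [0, 2, 4, 6] (0->7, 2->3, 4->7, 6->3), giving [7, 3, 7, 3].

[7, 3, 7, 3]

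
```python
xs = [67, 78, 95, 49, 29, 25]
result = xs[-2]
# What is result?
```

xs has length 6. Negative index -2 maps to positive index 6 + (-2) = 4. xs[4] = 29.

29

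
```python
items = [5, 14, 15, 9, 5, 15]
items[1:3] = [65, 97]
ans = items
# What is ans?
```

items starts as [5, 14, 15, 9, 5, 15] (length 6). The slice items[1:3] covers indices [1, 2] with values [14, 15]. Replacing that slice with [65, 97] (same length) produces [5, 65, 97, 9, 5, 15].

[5, 65, 97, 9, 5, 15]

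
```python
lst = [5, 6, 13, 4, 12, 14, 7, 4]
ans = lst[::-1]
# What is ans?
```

lst has length 8. The slice lst[::-1] selects indices [7, 6, 5, 4, 3, 2, 1, 0] (7->4, 6->7, 5->14, 4->12, 3->4, 2->13, 1->6, 0->5), giving [4, 7, 14, 12, 4, 13, 6, 5].

[4, 7, 14, 12, 4, 13, 6, 5]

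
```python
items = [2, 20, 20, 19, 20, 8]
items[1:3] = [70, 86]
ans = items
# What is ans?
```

items starts as [2, 20, 20, 19, 20, 8] (length 6). The slice items[1:3] covers indices [1, 2] with values [20, 20]. Replacing that slice with [70, 86] (same length) produces [2, 70, 86, 19, 20, 8].

[2, 70, 86, 19, 20, 8]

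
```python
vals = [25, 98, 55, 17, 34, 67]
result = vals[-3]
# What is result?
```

vals has length 6. Negative index -3 maps to positive index 6 + (-3) = 3. vals[3] = 17.

17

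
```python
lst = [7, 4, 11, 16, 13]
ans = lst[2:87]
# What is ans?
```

lst has length 5. The slice lst[2:87] selects indices [2, 3, 4] (2->11, 3->16, 4->13), giving [11, 16, 13].

[11, 16, 13]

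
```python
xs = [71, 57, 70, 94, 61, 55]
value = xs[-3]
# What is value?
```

xs has length 6. Negative index -3 maps to positive index 6 + (-3) = 3. xs[3] = 94.

94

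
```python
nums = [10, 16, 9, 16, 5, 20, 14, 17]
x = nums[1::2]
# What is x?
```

nums has length 8. The slice nums[1::2] selects indices [1, 3, 5, 7] (1->16, 3->16, 5->20, 7->17), giving [16, 16, 20, 17].

[16, 16, 20, 17]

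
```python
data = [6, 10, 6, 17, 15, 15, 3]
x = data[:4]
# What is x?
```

data has length 7. The slice data[:4] selects indices [0, 1, 2, 3] (0->6, 1->10, 2->6, 3->17), giving [6, 10, 6, 17].

[6, 10, 6, 17]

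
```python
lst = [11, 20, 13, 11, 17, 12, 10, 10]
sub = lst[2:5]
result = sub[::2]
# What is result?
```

lst has length 8. The slice lst[2:5] selects indices [2, 3, 4] (2->13, 3->11, 4->17), giving [13, 11, 17]. So sub = [13, 11, 17]. sub has length 3. The slice sub[::2] selects indices [0, 2] (0->13, 2->17), giving [13, 17].

[13, 17]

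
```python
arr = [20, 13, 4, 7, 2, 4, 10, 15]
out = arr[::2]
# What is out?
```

arr has length 8. The slice arr[::2] selects indices [0, 2, 4, 6] (0->20, 2->4, 4->2, 6->10), giving [20, 4, 2, 10].

[20, 4, 2, 10]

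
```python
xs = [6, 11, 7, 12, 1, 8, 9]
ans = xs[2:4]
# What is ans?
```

xs has length 7. The slice xs[2:4] selects indices [2, 3] (2->7, 3->12), giving [7, 12].

[7, 12]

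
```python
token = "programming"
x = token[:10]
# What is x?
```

token has length 11. The slice token[:10] selects indices [0, 1, 2, 3, 4, 5, 6, 7, 8, 9] (0->'p', 1->'r', 2->'o', 3->'g', 4->'r', 5->'a', 6->'m', 7->'m', 8->'i', 9->'n'), giving 'programmin'.

'programmin'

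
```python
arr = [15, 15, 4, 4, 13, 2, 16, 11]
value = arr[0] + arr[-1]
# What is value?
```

arr has length 8. arr[0] = 15.
arr has length 8. Negative index -1 maps to positive index 8 + (-1) = 7. arr[7] = 11.
Sum: 15 + 11 = 26.

26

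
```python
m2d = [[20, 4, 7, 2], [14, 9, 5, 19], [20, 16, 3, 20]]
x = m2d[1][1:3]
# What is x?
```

m2d[1] = [14, 9, 5, 19]. m2d[1] has length 4. The slice m2d[1][1:3] selects indices [1, 2] (1->9, 2->5), giving [9, 5].

[9, 5]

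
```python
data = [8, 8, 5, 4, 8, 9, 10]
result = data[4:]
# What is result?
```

data has length 7. The slice data[4:] selects indices [4, 5, 6] (4->8, 5->9, 6->10), giving [8, 9, 10].

[8, 9, 10]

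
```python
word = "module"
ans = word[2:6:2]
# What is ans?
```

word has length 6. The slice word[2:6:2] selects indices [2, 4] (2->'d', 4->'l'), giving 'dl'.

'dl'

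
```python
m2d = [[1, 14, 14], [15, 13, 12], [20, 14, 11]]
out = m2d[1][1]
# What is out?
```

m2d[1] = [15, 13, 12]. Taking column 1 of that row yields 13.

13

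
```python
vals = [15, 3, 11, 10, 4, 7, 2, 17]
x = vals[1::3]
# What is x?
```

vals has length 8. The slice vals[1::3] selects indices [1, 4, 7] (1->3, 4->4, 7->17), giving [3, 4, 17].

[3, 4, 17]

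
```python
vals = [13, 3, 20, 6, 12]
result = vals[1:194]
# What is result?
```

vals has length 5. The slice vals[1:194] selects indices [1, 2, 3, 4] (1->3, 2->20, 3->6, 4->12), giving [3, 20, 6, 12].

[3, 20, 6, 12]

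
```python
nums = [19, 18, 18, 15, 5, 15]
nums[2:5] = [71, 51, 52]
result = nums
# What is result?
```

nums starts as [19, 18, 18, 15, 5, 15] (length 6). The slice nums[2:5] covers indices [2, 3, 4] with values [18, 15, 5]. Replacing that slice with [71, 51, 52] (same length) produces [19, 18, 71, 51, 52, 15].

[19, 18, 71, 51, 52, 15]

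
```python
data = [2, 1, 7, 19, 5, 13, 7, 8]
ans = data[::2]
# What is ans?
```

data has length 8. The slice data[::2] selects indices [0, 2, 4, 6] (0->2, 2->7, 4->5, 6->7), giving [2, 7, 5, 7].

[2, 7, 5, 7]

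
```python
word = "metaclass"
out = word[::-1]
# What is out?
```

word has length 9. The slice word[::-1] selects indices [8, 7, 6, 5, 4, 3, 2, 1, 0] (8->'s', 7->'s', 6->'a', 5->'l', 4->'c', 3->'a', 2->'t', 1->'e', 0->'m'), giving 'ssalcatem'.

'ssalcatem'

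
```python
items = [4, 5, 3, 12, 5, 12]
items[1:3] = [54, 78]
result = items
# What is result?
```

items starts as [4, 5, 3, 12, 5, 12] (length 6). The slice items[1:3] covers indices [1, 2] with values [5, 3]. Replacing that slice with [54, 78] (same length) produces [4, 54, 78, 12, 5, 12].

[4, 54, 78, 12, 5, 12]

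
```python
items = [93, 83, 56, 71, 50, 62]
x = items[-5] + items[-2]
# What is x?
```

items has length 6. Negative index -5 maps to positive index 6 + (-5) = 1. items[1] = 83.
items has length 6. Negative index -2 maps to positive index 6 + (-2) = 4. items[4] = 50.
Sum: 83 + 50 = 133.

133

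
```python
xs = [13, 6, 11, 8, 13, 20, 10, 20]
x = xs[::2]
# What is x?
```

xs has length 8. The slice xs[::2] selects indices [0, 2, 4, 6] (0->13, 2->11, 4->13, 6->10), giving [13, 11, 13, 10].

[13, 11, 13, 10]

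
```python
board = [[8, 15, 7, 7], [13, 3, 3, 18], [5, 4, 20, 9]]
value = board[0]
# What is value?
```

board has 3 rows. Row 0 is [8, 15, 7, 7].

[8, 15, 7, 7]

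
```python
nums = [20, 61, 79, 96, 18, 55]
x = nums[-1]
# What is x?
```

nums has length 6. Negative index -1 maps to positive index 6 + (-1) = 5. nums[5] = 55.

55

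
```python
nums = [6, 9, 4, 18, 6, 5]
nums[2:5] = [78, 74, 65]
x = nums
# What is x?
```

nums starts as [6, 9, 4, 18, 6, 5] (length 6). The slice nums[2:5] covers indices [2, 3, 4] with values [4, 18, 6]. Replacing that slice with [78, 74, 65] (same length) produces [6, 9, 78, 74, 65, 5].

[6, 9, 78, 74, 65, 5]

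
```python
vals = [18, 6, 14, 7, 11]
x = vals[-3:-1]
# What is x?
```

vals has length 5. The slice vals[-3:-1] selects indices [2, 3] (2->14, 3->7), giving [14, 7].

[14, 7]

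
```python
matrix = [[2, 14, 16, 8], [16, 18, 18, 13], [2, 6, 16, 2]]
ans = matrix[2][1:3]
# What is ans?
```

matrix[2] = [2, 6, 16, 2]. matrix[2] has length 4. The slice matrix[2][1:3] selects indices [1, 2] (1->6, 2->16), giving [6, 16].

[6, 16]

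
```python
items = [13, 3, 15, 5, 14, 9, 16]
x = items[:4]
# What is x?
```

items has length 7. The slice items[:4] selects indices [0, 1, 2, 3] (0->13, 1->3, 2->15, 3->5), giving [13, 3, 15, 5].

[13, 3, 15, 5]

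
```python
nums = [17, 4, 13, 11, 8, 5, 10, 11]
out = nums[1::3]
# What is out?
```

nums has length 8. The slice nums[1::3] selects indices [1, 4, 7] (1->4, 4->8, 7->11), giving [4, 8, 11].

[4, 8, 11]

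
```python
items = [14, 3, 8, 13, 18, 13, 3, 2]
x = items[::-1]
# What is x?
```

items has length 8. The slice items[::-1] selects indices [7, 6, 5, 4, 3, 2, 1, 0] (7->2, 6->3, 5->13, 4->18, 3->13, 2->8, 1->3, 0->14), giving [2, 3, 13, 18, 13, 8, 3, 14].

[2, 3, 13, 18, 13, 8, 3, 14]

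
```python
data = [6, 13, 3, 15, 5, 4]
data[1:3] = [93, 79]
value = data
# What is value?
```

data starts as [6, 13, 3, 15, 5, 4] (length 6). The slice data[1:3] covers indices [1, 2] with values [13, 3]. Replacing that slice with [93, 79] (same length) produces [6, 93, 79, 15, 5, 4].

[6, 93, 79, 15, 5, 4]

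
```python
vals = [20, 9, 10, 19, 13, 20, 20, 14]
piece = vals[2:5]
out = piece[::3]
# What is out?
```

vals has length 8. The slice vals[2:5] selects indices [2, 3, 4] (2->10, 3->19, 4->13), giving [10, 19, 13]. So piece = [10, 19, 13]. piece has length 3. The slice piece[::3] selects indices [0] (0->10), giving [10].

[10]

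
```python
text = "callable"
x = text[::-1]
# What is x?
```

text has length 8. The slice text[::-1] selects indices [7, 6, 5, 4, 3, 2, 1, 0] (7->'e', 6->'l', 5->'b', 4->'a', 3->'l', 2->'l', 1->'a', 0->'c'), giving 'elballac'.

'elballac'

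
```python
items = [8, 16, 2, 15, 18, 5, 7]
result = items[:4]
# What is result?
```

items has length 7. The slice items[:4] selects indices [0, 1, 2, 3] (0->8, 1->16, 2->2, 3->15), giving [8, 16, 2, 15].

[8, 16, 2, 15]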